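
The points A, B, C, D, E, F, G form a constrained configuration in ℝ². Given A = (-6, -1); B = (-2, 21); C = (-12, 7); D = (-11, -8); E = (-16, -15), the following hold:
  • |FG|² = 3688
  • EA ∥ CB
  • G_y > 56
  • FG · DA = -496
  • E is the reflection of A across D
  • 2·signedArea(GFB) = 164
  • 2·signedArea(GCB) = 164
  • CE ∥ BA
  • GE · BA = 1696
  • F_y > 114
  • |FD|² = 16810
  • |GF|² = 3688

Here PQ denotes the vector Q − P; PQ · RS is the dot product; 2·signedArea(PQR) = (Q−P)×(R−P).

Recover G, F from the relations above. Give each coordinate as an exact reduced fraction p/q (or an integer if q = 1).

1. G_x = 12  [2·signedArea(GCB) = 164 ∩ GE · BA = 1696]
2. G_y = 57  [2·signedArea(GCB) = 164 ∩ GE · BA = 1696]
   → G = (12, 57)
3. F_x = 30  [2·signedArea(GFB) = 164 ∩ FG · DA = -496]
4. F_y = 115  [2·signedArea(GFB) = 164 ∩ FG · DA = -496]
   → F = (30, 115)

F = (30, 115)
G = (12, 57)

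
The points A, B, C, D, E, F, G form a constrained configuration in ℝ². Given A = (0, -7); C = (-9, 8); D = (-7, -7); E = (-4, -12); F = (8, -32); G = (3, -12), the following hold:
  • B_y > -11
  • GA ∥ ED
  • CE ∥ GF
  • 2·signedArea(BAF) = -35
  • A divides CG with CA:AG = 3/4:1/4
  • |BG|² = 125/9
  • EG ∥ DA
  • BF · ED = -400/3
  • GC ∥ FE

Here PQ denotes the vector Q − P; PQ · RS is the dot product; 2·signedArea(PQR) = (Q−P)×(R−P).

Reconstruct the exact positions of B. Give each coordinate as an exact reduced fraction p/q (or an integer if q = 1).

B = (-1/3, -31/3)

1. B_x = -1/3  [2·signedArea(BAF) = -35 ∩ BF · ED = -400/3]
2. B_y = -31/3  [2·signedArea(BAF) = -35 ∩ BF · ED = -400/3]
   → B = (-1/3, -31/3)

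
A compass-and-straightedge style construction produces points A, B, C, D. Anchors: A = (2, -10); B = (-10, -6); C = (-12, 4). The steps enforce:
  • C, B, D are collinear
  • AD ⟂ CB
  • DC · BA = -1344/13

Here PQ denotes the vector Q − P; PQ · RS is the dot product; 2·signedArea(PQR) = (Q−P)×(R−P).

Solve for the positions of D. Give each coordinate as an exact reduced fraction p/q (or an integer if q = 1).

D = (-114/13, -158/13)

1. D_x = -114/13  [C, B, D are collinear ∩ AD ⟂ CB]
2. D_y = -158/13  [C, B, D are collinear ∩ AD ⟂ CB]
   → D = (-114/13, -158/13)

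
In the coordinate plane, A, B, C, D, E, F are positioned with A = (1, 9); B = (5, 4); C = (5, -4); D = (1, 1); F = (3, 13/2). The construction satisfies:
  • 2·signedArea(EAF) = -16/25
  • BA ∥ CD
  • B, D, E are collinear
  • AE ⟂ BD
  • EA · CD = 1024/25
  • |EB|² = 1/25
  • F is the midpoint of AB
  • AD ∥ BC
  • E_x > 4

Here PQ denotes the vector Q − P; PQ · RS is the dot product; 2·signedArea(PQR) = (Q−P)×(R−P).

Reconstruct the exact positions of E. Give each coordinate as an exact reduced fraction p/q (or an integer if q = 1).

E = (121/25, 97/25)

1. E_x = 121/25  [B, D, E are collinear ∩ AE ⟂ BD]
2. E_y = 97/25  [B, D, E are collinear ∩ AE ⟂ BD]
   → E = (121/25, 97/25)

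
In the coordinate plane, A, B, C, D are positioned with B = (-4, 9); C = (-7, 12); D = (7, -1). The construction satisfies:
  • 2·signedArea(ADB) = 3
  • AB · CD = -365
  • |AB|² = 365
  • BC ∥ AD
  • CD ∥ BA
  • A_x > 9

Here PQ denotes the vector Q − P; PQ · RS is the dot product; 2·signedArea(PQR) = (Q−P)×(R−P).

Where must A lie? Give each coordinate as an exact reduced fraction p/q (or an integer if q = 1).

1. A_x = 10  [BC ∥ AD ∩ CD ∥ BA]
2. A_y = -4  [BC ∥ AD ∩ CD ∥ BA]
   → A = (10, -4)

A = (10, -4)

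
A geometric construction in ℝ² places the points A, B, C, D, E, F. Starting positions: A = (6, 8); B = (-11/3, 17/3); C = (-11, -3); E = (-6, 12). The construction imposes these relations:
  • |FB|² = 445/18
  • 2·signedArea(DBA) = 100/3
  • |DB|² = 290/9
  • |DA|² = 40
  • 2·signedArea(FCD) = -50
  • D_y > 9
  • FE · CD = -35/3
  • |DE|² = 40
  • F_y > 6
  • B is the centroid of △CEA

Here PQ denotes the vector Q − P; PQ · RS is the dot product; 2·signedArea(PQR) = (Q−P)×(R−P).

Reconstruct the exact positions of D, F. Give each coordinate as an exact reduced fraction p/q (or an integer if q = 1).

1. D_x = 0  [line -7/3·x + 29/3·y + -290/3 = 0 ∩ |DE|² = 40]
2. D_y = 10  [line -7/3·x + 29/3·y + -290/3 = 0 ∩ |DE|² = 40]
   → D = (0, 10)
3. F_x = 7/6  [2·signedArea(FCD) = -50 ∩ FE · CD = -35/3]
4. F_y = 41/6  [2·signedArea(FCD) = -50 ∩ FE · CD = -35/3]
   → F = (7/6, 41/6)

D = (0, 10)
F = (7/6, 41/6)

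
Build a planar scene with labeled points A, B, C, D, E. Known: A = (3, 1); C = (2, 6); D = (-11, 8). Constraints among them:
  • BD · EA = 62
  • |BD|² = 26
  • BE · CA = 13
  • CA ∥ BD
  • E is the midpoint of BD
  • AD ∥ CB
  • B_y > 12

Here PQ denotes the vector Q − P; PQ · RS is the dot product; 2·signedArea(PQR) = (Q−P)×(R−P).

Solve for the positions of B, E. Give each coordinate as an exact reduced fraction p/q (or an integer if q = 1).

1. B_x = -12  [CA ∥ BD ∩ AD ∥ CB]
2. B_y = 13  [CA ∥ BD ∩ AD ∥ CB]
   → B = (-12, 13)
3. E_x = -23/2  [E is the midpoint of BD]
4. E_y = 21/2  [E is the midpoint of BD]
   → E = (-23/2, 21/2)

B = (-12, 13)
E = (-23/2, 21/2)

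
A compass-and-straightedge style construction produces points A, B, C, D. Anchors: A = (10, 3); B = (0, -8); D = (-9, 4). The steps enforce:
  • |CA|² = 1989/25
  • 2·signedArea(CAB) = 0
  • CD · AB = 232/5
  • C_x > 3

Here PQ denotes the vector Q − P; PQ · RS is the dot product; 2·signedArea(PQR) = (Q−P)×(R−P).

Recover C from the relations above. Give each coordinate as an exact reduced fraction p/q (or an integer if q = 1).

C = (4, -18/5)

1. C_x = 4  [2·signedArea(CAB) = 0 ∩ CD · AB = 232/5]
2. C_y = -18/5  [2·signedArea(CAB) = 0 ∩ CD · AB = 232/5]
   → C = (4, -18/5)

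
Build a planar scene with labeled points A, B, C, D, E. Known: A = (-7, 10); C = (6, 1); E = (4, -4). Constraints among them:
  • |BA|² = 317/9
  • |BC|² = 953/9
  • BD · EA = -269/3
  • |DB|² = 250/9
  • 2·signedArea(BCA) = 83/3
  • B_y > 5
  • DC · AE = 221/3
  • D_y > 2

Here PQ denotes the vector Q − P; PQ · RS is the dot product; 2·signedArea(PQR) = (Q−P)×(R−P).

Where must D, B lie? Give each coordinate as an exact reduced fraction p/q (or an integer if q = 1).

B = (-10/3, 16/3)
D = (1, 7/3)

1. B_x = -10/3  [line -9·x + -13·y + 118/3 = 0 ∩ |BC|² = 953/9]
2. B_y = 16/3  [line -9·x + -13·y + 118/3 = 0 ∩ |BC|² = 953/9]
   → B = (-10/3, 16/3)
3. D_x = 1  [line -11·x + 14·y + -65/3 = 0 ∩ |DB|² = 250/9]
4. D_y = 7/3  [line -11·x + 14·y + -65/3 = 0 ∩ |DB|² = 250/9]
   → D = (1, 7/3)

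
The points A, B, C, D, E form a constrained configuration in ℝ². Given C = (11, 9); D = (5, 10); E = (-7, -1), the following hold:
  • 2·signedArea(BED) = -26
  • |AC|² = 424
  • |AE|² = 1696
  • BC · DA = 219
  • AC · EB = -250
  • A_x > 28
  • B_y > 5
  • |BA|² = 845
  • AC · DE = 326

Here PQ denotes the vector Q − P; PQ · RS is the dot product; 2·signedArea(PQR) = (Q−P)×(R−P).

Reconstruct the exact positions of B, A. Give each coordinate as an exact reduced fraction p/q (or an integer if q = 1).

1. A_x = 29  [line 12·x + 11·y + -557 = 0 ∩ |AC|² = 424]
2. A_y = 19  [line 12·x + 11·y + -557 = 0 ∩ |AC|² = 424]
   → A = (29, 19)
3. B_x = 3  [BC · DA = 219 ∩ AC · EB = -250]
4. B_y = 6  [BC · DA = 219 ∩ AC · EB = -250]
   → B = (3, 6)

A = (29, 19)
B = (3, 6)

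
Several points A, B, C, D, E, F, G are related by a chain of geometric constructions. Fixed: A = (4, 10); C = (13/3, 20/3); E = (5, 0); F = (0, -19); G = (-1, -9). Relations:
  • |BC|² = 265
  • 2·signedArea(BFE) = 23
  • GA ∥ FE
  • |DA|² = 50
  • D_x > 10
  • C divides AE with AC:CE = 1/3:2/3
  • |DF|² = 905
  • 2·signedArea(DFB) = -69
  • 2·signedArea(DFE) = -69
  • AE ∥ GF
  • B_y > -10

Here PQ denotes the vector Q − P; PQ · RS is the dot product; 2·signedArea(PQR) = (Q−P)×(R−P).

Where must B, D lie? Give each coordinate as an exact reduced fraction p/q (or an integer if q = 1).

B = (4/3, -28/3)
D = (11, 9)

1. D_x = 11  [line -19·x + 5·y + 164 = 0 ∩ |DF|² = 905]
2. D_y = 9  [line -19·x + 5·y + 164 = 0 ∩ |DF|² = 905]
   → D = (11, 9)
3. B_x = 4/3  [2·signedArea(BFE) = 23 ∩ 2·signedArea(DFB) = -69]
4. B_y = -28/3  [2·signedArea(BFE) = 23 ∩ 2·signedArea(DFB) = -69]
   → B = (4/3, -28/3)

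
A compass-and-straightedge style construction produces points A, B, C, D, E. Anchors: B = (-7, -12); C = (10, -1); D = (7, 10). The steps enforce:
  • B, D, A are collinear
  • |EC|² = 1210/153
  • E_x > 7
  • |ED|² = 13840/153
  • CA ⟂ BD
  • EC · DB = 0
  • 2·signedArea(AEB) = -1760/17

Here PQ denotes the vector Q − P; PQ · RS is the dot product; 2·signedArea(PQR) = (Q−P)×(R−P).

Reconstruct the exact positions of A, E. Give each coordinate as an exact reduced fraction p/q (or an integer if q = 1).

A = (49/17, 60/17)
E = (389/51, 26/51)

1. A_x = 49/17  [B, D, A are collinear ∩ CA ⟂ BD]
2. A_y = 60/17  [B, D, A are collinear ∩ CA ⟂ BD]
   → A = (49/17, 60/17)
3. E_x = 389/51  [EC · DB = 0 ∩ 2·signedArea(AEB) = -1760/17]
4. E_y = 26/51  [EC · DB = 0 ∩ 2·signedArea(AEB) = -1760/17]
   → E = (389/51, 26/51)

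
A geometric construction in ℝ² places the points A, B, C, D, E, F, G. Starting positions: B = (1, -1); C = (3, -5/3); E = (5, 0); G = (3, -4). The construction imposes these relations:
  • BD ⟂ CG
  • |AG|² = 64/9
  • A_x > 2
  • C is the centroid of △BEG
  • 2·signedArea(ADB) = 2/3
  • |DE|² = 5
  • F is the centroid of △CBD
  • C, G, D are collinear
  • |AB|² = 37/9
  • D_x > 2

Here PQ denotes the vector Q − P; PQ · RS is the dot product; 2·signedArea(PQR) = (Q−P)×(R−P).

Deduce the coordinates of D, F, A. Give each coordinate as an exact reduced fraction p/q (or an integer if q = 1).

A = (3, -4/3)
D = (3, -1)
F = (7/3, -11/9)

1. D_x = 3  [C, G, D are collinear ∩ BD ⟂ CG]
2. D_y = -1  [C, G, D are collinear ∩ BD ⟂ CG]
   → D = (3, -1)
3. F_x = 7/3  [F is the centroid of △CBD]
4. F_y = -11/9  [F is the centroid of △CBD]
   → F = (7/3, -11/9)
5. A_y = -4/3  [2·signedArea(ADB) = 2/3]
6. A_x = 3  [|AG|² = 64/9]
   → A = (3, -4/3)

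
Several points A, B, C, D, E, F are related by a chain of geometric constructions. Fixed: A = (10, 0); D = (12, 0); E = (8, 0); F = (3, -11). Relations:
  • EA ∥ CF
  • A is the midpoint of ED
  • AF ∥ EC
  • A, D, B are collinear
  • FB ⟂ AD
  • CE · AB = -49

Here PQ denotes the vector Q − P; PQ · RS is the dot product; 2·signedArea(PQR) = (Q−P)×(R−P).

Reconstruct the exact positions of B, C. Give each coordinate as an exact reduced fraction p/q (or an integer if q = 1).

1. B_x = 3  [A, D, B are collinear ∩ FB ⟂ AD]
2. B_y = 0  [A, D, B are collinear ∩ FB ⟂ AD]
   → B = (3, 0)
3. C_x = 1  [EA ∥ CF ∩ AF ∥ EC]
4. C_y = -11  [EA ∥ CF ∩ AF ∥ EC]
   → C = (1, -11)

B = (3, 0)
C = (1, -11)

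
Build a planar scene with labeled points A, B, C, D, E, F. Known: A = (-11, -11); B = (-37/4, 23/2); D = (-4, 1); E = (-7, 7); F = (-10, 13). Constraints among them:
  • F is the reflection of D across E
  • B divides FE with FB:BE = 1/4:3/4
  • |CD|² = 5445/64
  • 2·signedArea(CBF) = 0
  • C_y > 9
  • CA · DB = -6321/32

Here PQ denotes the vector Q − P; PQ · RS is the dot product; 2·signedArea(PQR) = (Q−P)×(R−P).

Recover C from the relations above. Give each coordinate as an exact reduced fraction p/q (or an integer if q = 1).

1. C_x = -65/8  [2·signedArea(CBF) = 0 ∩ CA · DB = -6321/32]
2. C_y = 37/4  [2·signedArea(CBF) = 0 ∩ CA · DB = -6321/32]
   → C = (-65/8, 37/4)

C = (-65/8, 37/4)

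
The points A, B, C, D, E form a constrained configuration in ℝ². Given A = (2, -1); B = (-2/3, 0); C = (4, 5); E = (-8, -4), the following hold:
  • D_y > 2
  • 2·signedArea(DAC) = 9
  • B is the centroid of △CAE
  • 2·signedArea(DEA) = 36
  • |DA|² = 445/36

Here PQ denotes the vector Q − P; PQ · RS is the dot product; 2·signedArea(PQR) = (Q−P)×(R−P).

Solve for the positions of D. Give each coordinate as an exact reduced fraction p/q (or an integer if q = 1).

1. D_x = 5/3  [2·signedArea(DAC) = 9 ∩ 2·signedArea(DEA) = 36]
2. D_y = 5/2  [2·signedArea(DAC) = 9 ∩ 2·signedArea(DEA) = 36]
   → D = (5/3, 5/2)

D = (5/3, 5/2)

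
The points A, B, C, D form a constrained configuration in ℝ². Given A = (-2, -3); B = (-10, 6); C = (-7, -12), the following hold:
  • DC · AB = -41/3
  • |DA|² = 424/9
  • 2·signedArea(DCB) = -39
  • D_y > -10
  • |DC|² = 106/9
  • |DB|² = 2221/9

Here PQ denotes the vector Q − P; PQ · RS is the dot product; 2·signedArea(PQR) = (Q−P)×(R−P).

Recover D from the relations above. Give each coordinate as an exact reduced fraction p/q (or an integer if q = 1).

D = (-16/3, -9)

1. D_x = -16/3  [2·signedArea(DCB) = -39 ∩ DC · AB = -41/3]
2. D_y = -9  [2·signedArea(DCB) = -39 ∩ DC · AB = -41/3]
   → D = (-16/3, -9)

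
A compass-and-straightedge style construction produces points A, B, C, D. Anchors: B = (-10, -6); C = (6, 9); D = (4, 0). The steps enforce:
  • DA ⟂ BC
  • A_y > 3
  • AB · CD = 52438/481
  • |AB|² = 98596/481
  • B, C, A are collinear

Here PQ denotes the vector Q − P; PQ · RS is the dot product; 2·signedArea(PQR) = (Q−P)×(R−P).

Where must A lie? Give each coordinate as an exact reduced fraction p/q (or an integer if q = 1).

1. A_x = 214/481  [B, C, A are collinear ∩ DA ⟂ BC]
2. A_y = 1824/481  [B, C, A are collinear ∩ DA ⟂ BC]
   → A = (214/481, 1824/481)

A = (214/481, 1824/481)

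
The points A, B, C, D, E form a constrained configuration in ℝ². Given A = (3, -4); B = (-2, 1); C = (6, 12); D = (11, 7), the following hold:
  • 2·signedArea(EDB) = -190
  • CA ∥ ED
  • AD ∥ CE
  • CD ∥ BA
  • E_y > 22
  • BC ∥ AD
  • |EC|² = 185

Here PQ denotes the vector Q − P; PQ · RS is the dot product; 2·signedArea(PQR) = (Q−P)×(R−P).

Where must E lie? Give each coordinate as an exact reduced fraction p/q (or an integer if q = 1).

E = (14, 23)

1. E_x = 14  [CA ∥ ED ∩ AD ∥ CE]
2. E_y = 23  [CA ∥ ED ∩ AD ∥ CE]
   → E = (14, 23)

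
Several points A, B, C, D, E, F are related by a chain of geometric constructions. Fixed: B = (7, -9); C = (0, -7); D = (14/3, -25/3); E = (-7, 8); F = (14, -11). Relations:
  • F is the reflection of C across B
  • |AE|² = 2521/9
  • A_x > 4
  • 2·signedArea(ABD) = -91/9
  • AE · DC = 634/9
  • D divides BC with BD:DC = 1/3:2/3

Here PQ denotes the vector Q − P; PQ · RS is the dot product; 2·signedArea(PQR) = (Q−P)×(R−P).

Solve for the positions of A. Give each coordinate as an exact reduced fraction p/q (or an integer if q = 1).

1. A_x = 14/3  [2·signedArea(ABD) = -91/9 ∩ AE · DC = 634/9]
2. A_y = -4  [2·signedArea(ABD) = -91/9 ∩ AE · DC = 634/9]
   → A = (14/3, -4)

A = (14/3, -4)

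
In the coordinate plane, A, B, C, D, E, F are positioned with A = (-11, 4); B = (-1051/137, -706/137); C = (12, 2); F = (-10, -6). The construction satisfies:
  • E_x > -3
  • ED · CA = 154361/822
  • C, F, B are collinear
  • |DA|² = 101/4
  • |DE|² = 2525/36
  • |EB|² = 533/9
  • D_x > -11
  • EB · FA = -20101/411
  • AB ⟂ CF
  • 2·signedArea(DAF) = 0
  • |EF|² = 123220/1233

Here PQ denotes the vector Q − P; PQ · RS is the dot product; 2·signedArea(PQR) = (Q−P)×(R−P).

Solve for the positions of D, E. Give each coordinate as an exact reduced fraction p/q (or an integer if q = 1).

D = (-21/2, -1)
E = (-914/411, 116/411)

1. D_x = -21/2  [line 10·x + 1·y + 106 = 0 ∩ |DA|² = 101/4]
2. D_y = -1  [line 10·x + 1·y + 106 = 0 ∩ |DA|² = 101/4]
   → D = (-21/2, -1)
3. E_x = -914/411  [EB · FA = -20101/411 ∩ ED · CA = 154361/822]
4. E_y = 116/411  [EB · FA = -20101/411 ∩ ED · CA = 154361/822]
   → E = (-914/411, 116/411)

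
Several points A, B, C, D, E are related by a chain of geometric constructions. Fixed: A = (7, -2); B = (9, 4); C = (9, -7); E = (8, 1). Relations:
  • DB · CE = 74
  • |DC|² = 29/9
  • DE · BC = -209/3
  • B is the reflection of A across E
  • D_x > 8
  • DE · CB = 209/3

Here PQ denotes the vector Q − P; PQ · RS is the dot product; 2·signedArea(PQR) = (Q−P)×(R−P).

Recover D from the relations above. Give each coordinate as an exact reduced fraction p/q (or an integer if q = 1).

D = (25/3, -16/3)

1. D_x = 25/3  [DB · CE = 74 ∩ DE · BC = -209/3]
2. D_y = -16/3  [DB · CE = 74 ∩ DE · BC = -209/3]
   → D = (25/3, -16/3)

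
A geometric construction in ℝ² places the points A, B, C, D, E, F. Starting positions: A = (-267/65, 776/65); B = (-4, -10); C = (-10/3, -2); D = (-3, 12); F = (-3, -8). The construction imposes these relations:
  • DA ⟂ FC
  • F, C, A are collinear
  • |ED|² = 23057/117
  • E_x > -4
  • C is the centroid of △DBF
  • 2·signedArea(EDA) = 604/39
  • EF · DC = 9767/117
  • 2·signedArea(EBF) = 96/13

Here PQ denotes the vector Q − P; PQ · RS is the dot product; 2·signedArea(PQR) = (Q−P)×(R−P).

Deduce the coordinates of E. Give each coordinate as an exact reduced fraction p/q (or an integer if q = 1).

E = (-722/195, -394/195)

1. E_x = -722/195  [2·signedArea(EBF) = 96/13 ∩ 2·signedArea(EDA) = 604/39]
2. E_y = -394/195  [2·signedArea(EBF) = 96/13 ∩ 2·signedArea(EDA) = 604/39]
   → E = (-722/195, -394/195)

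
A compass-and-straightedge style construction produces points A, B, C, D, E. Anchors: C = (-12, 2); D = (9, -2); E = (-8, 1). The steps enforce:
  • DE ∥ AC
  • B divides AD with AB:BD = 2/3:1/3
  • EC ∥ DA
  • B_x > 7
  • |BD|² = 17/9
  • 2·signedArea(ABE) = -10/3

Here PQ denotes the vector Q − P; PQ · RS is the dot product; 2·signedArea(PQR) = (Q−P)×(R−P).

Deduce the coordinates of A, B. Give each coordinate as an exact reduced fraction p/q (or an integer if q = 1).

1. A_x = 5  [DE ∥ AC ∩ EC ∥ DA]
2. A_y = -1  [DE ∥ AC ∩ EC ∥ DA]
   → A = (5, -1)
3. B_x = 23/3  [B divides AD with AB:BD = 2/3:1/3]
4. B_y = -5/3  [B divides AD with AB:BD = 2/3:1/3]
   → B = (23/3, -5/3)

A = (5, -1)
B = (23/3, -5/3)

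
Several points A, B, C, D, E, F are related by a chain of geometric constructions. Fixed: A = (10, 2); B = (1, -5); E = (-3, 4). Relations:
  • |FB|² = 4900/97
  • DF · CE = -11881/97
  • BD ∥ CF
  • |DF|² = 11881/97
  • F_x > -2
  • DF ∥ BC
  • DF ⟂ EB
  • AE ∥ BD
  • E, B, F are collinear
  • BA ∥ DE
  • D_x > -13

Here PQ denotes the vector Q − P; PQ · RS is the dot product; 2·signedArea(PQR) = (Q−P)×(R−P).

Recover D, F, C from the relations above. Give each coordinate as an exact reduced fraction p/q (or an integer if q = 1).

C = (1078/97, -49/97)
D = (-12, -3)
F = (-183/97, 145/97)

1. D_x = -12  [BA ∥ DE ∩ AE ∥ BD]
2. D_y = -3  [BA ∥ DE ∩ AE ∥ BD]
   → D = (-12, -3)
3. F_x = -183/97  [E, B, F are collinear ∩ DF ⟂ EB]
4. F_y = 145/97  [E, B, F are collinear ∩ DF ⟂ EB]
   → F = (-183/97, 145/97)
5. C_x = 1078/97  [BD ∥ CF ∩ DF ∥ BC]
6. C_y = -49/97  [BD ∥ CF ∩ DF ∥ BC]
   → C = (1078/97, -49/97)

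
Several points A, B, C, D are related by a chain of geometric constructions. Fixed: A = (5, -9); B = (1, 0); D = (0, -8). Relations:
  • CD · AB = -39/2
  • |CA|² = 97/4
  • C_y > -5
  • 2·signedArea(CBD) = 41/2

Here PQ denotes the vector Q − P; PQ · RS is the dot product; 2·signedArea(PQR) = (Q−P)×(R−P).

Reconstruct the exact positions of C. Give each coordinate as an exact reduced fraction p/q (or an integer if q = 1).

C = (3, -9/2)

1. C_x = 3  [2·signedArea(CBD) = 41/2 ∩ CD · AB = -39/2]
2. C_y = -9/2  [2·signedArea(CBD) = 41/2 ∩ CD · AB = -39/2]
   → C = (3, -9/2)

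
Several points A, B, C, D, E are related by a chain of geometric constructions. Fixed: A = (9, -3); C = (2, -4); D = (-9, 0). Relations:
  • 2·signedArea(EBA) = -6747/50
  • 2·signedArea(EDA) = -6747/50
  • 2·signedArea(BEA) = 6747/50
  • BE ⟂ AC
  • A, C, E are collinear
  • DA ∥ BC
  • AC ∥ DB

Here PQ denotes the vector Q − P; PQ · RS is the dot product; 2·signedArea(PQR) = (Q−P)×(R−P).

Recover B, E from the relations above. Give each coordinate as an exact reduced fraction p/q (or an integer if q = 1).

B = (-16, -1)
E = (-761/50, -323/50)

1. B_x = -16  [DA ∥ BC ∩ AC ∥ DB]
2. B_y = -1  [DA ∥ BC ∩ AC ∥ DB]
   → B = (-16, -1)
3. E_x = -761/50  [A, C, E are collinear ∩ BE ⟂ AC]
4. E_y = -323/50  [A, C, E are collinear ∩ BE ⟂ AC]
   → E = (-761/50, -323/50)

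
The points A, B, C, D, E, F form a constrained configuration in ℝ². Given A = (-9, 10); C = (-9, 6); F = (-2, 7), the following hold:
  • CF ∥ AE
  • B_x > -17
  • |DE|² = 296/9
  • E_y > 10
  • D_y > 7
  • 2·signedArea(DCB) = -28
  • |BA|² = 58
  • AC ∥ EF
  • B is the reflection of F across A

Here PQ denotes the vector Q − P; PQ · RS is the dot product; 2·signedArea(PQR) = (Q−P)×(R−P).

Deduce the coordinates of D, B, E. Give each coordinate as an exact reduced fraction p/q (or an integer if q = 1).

B = (-16, 13)
D = (-20/3, 23/3)
E = (-2, 11)

1. B_x = -16  [B is the reflection of F across A]
2. B_y = 13  [B is the reflection of F across A]
   → B = (-16, 13)
3. E_x = -2  [AC ∥ EF ∩ CF ∥ AE]
4. E_y = 11  [AC ∥ EF ∩ CF ∥ AE]
   → E = (-2, 11)
5. D_x = -20/3  [line -7·x + -7·y + 7 = 0 ∩ |DE|² = 296/9]
6. D_y = 23/3  [line -7·x + -7·y + 7 = 0 ∩ |DE|² = 296/9]
   → D = (-20/3, 23/3)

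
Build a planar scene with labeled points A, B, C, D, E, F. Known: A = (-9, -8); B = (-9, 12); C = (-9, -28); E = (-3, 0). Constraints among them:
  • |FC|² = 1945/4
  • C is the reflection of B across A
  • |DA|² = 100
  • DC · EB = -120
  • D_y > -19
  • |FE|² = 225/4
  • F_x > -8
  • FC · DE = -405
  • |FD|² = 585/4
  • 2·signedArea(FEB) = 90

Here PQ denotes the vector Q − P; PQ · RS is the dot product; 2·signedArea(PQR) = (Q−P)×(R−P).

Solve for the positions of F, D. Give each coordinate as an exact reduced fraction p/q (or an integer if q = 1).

1. F_x = -15/2  [line -12·x + -6·y + -126 = 0 ∩ |FE|² = 225/4]
2. F_y = -6  [line -12·x + -6·y + -126 = 0 ∩ |FE|² = 225/4]
   → F = (-15/2, -6)
3. D_x = -9  [FC · DE = -405 ∩ DC · EB = -120]
4. D_y = -18  [FC · DE = -405 ∩ DC · EB = -120]
   → D = (-9, -18)

D = (-9, -18)
F = (-15/2, -6)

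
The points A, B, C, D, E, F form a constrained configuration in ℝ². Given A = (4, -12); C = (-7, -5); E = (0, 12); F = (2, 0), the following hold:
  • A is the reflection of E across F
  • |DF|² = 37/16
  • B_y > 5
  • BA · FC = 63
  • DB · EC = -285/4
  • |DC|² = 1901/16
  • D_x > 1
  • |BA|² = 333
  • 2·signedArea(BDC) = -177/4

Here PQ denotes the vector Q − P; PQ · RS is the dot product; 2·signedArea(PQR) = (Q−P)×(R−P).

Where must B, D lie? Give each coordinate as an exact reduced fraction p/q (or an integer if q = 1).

1. B_x = 1  [line 9·x + 5·y + -39 = 0 ∩ |BA|² = 333]
2. B_y = 6  [line 9·x + 5·y + -39 = 0 ∩ |BA|² = 333]
   → B = (1, 6)
3. D_x = 7/4  [2·signedArea(BDC) = -177/4 ∩ DB · EC = -285/4]
4. D_y = 3/2  [2·signedArea(BDC) = -177/4 ∩ DB · EC = -285/4]
   → D = (7/4, 3/2)

B = (1, 6)
D = (7/4, 3/2)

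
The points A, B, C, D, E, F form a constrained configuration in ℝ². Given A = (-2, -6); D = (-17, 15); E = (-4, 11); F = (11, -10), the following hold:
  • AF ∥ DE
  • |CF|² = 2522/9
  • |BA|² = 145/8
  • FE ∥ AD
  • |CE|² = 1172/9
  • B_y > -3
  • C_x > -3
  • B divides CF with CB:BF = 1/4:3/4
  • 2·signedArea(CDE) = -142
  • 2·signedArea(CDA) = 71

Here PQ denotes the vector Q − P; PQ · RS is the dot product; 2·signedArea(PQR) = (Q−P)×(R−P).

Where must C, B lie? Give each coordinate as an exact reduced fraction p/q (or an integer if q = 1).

1. C_x = -8/3  [2·signedArea(CDE) = -142 ∩ 2·signedArea(CDA) = 71]
2. C_y = -1/3  [2·signedArea(CDE) = -142 ∩ 2·signedArea(CDA) = 71]
   → C = (-8/3, -1/3)
3. B_x = 3/4  [B divides CF with CB:BF = 1/4:3/4]
4. B_y = -11/4  [B divides CF with CB:BF = 1/4:3/4]
   → B = (3/4, -11/4)

B = (3/4, -11/4)
C = (-8/3, -1/3)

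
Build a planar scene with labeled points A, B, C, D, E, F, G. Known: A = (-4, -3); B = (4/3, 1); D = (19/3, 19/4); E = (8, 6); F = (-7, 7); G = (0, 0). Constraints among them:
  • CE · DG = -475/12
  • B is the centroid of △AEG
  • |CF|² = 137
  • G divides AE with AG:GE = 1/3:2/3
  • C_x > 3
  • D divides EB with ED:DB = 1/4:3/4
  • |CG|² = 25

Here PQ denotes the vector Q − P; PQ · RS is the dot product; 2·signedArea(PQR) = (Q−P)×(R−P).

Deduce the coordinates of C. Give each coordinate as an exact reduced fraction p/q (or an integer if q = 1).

1. C_x = 4  [line 19/3·x + 19/4·y + -475/12 = 0 ∩ |CF|² = 137]
2. C_y = 3  [line 19/3·x + 19/4·y + -475/12 = 0 ∩ |CF|² = 137]
   → C = (4, 3)

C = (4, 3)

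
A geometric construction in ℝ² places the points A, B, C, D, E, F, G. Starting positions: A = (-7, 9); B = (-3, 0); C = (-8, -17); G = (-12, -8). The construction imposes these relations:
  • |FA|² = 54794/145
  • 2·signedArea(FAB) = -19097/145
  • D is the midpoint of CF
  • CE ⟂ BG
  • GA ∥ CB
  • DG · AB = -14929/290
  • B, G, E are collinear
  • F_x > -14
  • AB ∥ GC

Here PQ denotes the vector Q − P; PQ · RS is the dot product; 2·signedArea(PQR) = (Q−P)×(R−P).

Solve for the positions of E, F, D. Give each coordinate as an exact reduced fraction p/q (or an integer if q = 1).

1. E_x = -2064/145  [B, G, E are collinear ∩ CE ⟂ BG]
2. E_y = -1448/145  [B, G, E are collinear ∩ CE ⟂ BG]
   → E = (-2064/145, -1448/145)
3. F_x = -1956/145  [line 9·x + 4·y + 23012/145 = 0 ∩ |FA|² = 54794/145]
4. F_y = -1352/145  [line 9·x + 4·y + 23012/145 = 0 ∩ |FA|² = 54794/145]
   → F = (-1956/145, -1352/145)
5. D_x = -1558/145  [D is the midpoint of CF]
6. D_y = -3817/290  [D is the midpoint of CF]
   → D = (-1558/145, -3817/290)

D = (-1558/145, -3817/290)
E = (-2064/145, -1448/145)
F = (-1956/145, -1352/145)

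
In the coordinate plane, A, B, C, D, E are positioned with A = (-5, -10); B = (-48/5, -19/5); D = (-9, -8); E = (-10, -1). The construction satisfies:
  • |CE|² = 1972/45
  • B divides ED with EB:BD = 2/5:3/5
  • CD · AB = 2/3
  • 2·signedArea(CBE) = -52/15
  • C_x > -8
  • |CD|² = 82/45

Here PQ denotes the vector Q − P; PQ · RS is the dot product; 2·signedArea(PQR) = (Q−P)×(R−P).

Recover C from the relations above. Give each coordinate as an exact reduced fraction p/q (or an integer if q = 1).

1. C_x = -118/15  [CD · AB = 2/3 ∩ 2·signedArea(CBE) = -52/15]
2. C_y = -109/15  [CD · AB = 2/3 ∩ 2·signedArea(CBE) = -52/15]
   → C = (-118/15, -109/15)

C = (-118/15, -109/15)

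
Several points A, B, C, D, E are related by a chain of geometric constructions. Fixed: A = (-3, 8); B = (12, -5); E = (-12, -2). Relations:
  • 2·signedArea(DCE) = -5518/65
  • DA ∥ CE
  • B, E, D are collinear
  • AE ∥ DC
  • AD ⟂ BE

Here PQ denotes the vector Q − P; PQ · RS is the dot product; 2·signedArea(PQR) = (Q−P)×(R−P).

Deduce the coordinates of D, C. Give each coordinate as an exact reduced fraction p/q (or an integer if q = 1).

1. D_x = -284/65  [B, E, D are collinear ∩ AD ⟂ BE]
2. D_y = -192/65  [B, E, D are collinear ∩ AD ⟂ BE]
   → D = (-284/65, -192/65)
3. C_x = -869/65  [DA ∥ CE ∩ AE ∥ DC]
4. C_y = -842/65  [DA ∥ CE ∩ AE ∥ DC]
   → C = (-869/65, -842/65)

C = (-869/65, -842/65)
D = (-284/65, -192/65)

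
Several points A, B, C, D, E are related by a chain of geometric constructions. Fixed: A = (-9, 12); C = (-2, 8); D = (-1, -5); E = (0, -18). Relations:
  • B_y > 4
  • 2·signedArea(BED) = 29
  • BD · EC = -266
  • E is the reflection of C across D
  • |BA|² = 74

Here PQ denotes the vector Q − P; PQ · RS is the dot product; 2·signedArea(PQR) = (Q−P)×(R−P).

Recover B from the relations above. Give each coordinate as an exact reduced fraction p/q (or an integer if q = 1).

1. B_x = -4  [2·signedArea(BED) = 29 ∩ BD · EC = -266]
2. B_y = 5  [2·signedArea(BED) = 29 ∩ BD · EC = -266]
   → B = (-4, 5)

B = (-4, 5)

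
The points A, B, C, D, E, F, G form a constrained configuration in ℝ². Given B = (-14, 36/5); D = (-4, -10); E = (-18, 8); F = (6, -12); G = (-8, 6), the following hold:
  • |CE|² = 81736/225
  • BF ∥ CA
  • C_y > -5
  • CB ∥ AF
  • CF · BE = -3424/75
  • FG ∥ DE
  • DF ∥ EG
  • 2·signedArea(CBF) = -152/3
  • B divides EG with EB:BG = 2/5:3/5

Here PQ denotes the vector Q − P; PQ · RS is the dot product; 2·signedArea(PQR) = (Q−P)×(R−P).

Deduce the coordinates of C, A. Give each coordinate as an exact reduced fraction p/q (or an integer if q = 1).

1. C_x = -4  [2·signedArea(CBF) = -152/3 ∩ CF · BE = -3424/75]
2. C_y = -74/15  [2·signedArea(CBF) = -152/3 ∩ CF · BE = -3424/75]
   → C = (-4, -74/15)
3. A_x = 16  [CB ∥ AF ∩ BF ∥ CA]
4. A_y = -362/15  [CB ∥ AF ∩ BF ∥ CA]
   → A = (16, -362/15)

A = (16, -362/15)
C = (-4, -74/15)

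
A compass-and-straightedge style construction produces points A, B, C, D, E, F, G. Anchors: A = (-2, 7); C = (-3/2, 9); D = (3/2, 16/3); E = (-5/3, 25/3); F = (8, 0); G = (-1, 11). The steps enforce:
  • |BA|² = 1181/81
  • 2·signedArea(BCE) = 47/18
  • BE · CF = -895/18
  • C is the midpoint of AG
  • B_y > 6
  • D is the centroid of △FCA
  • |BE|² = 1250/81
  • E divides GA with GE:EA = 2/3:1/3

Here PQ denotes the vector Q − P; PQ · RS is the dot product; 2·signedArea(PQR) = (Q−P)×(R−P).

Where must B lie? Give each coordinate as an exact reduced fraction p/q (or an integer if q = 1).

B = (16/9, 58/9)

1. B_x = 16/9  [BE · CF = -895/18 ∩ 2·signedArea(BCE) = 47/18]
2. B_y = 58/9  [BE · CF = -895/18 ∩ 2·signedArea(BCE) = 47/18]
   → B = (16/9, 58/9)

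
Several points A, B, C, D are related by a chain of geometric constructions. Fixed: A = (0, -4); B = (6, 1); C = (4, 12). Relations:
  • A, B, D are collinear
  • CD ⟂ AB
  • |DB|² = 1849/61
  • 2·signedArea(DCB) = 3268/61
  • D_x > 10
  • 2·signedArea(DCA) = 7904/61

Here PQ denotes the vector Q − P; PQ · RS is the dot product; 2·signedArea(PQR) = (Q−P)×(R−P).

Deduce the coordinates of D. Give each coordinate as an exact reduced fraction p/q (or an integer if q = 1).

1. D_x = 624/61  [A, B, D are collinear ∩ CD ⟂ AB]
2. D_y = 276/61  [A, B, D are collinear ∩ CD ⟂ AB]
   → D = (624/61, 276/61)

D = (624/61, 276/61)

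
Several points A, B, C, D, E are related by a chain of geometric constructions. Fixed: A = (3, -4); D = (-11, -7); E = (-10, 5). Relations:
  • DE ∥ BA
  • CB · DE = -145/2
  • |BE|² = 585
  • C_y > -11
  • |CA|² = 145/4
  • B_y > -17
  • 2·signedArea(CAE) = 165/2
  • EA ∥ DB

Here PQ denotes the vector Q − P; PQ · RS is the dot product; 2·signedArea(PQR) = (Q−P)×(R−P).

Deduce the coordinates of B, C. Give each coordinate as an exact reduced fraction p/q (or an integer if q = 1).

B = (2, -16)
C = (5/2, -10)

1. B_x = 2  [DE ∥ BA ∩ EA ∥ DB]
2. B_y = -16  [DE ∥ BA ∩ EA ∥ DB]
   → B = (2, -16)
3. C_x = 5/2  [2·signedArea(CAE) = 165/2 ∩ CB · DE = -145/2]
4. C_y = -10  [2·signedArea(CAE) = 165/2 ∩ CB · DE = -145/2]
   → C = (5/2, -10)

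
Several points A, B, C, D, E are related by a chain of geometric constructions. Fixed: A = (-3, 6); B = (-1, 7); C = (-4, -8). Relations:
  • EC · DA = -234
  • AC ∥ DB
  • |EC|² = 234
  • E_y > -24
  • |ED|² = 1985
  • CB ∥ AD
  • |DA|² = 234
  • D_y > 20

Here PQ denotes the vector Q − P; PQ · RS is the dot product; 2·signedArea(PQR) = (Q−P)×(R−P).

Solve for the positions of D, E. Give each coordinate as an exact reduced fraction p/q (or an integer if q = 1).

D = (0, 21)
E = (-7, -23)

1. D_x = 0  [AC ∥ DB ∩ CB ∥ AD]
2. D_y = 21  [AC ∥ DB ∩ CB ∥ AD]
   → D = (0, 21)
3. E_x = -7  [line 3·x + 15·y + 366 = 0 ∩ |EC|² = 234]
4. E_y = -23  [line 3·x + 15·y + 366 = 0 ∩ |EC|² = 234]
   → E = (-7, -23)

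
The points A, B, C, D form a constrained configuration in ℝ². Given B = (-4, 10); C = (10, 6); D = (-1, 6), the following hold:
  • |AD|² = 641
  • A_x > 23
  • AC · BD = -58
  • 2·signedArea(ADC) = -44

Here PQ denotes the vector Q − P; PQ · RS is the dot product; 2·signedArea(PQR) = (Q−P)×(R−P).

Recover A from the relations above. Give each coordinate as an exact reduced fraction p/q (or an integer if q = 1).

A = (24, 2)

1. A_x = 24  [AC · BD = -58 ∩ 2·signedArea(ADC) = -44]
2. A_y = 2  [AC · BD = -58 ∩ 2·signedArea(ADC) = -44]
   → A = (24, 2)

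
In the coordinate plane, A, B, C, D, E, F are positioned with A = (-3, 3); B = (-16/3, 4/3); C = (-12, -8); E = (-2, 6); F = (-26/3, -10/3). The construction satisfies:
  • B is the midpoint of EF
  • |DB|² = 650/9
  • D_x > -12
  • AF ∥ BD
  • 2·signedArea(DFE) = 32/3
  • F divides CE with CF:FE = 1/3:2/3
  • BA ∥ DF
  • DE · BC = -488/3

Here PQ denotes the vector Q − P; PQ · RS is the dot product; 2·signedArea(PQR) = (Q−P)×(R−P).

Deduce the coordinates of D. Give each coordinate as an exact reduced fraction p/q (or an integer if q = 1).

D = (-11, -5)

1. D_x = -11  [BA ∥ DF ∩ AF ∥ BD]
2. D_y = -5  [BA ∥ DF ∩ AF ∥ BD]
   → D = (-11, -5)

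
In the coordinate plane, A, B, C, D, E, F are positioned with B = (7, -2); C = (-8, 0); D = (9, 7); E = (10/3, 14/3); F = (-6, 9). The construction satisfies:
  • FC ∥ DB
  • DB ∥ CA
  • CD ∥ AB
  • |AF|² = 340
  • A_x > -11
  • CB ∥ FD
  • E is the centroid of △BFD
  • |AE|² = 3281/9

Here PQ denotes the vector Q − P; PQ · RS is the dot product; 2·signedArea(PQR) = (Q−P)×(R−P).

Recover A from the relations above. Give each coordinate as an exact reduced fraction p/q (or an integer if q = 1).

A = (-10, -9)

1. A_x = -10  [CD ∥ AB ∩ DB ∥ CA]
2. A_y = -9  [CD ∥ AB ∩ DB ∥ CA]
   → A = (-10, -9)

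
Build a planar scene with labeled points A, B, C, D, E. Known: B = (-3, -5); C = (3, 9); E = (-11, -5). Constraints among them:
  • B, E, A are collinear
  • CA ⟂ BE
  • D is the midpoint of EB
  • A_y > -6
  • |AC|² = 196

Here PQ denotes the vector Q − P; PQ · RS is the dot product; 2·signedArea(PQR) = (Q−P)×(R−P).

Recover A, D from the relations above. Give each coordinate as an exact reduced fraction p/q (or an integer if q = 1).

1. A_x = 3  [B, E, A are collinear ∩ CA ⟂ BE]
2. A_y = -5  [B, E, A are collinear ∩ CA ⟂ BE]
   → A = (3, -5)
3. D_x = -7  [D is the midpoint of EB]
4. D_y = -5  [D is the midpoint of EB]
   → D = (-7, -5)

A = (3, -5)
D = (-7, -5)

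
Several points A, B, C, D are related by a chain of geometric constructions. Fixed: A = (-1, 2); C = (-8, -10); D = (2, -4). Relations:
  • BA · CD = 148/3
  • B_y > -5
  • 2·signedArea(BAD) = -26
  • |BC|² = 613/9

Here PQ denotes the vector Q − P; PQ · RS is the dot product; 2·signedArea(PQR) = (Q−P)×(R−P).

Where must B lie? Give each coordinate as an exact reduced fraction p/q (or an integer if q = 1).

1. B_x = -7/3  [BA · CD = 148/3 ∩ 2·signedArea(BAD) = -26]
2. B_y = -4  [BA · CD = 148/3 ∩ 2·signedArea(BAD) = -26]
   → B = (-7/3, -4)

B = (-7/3, -4)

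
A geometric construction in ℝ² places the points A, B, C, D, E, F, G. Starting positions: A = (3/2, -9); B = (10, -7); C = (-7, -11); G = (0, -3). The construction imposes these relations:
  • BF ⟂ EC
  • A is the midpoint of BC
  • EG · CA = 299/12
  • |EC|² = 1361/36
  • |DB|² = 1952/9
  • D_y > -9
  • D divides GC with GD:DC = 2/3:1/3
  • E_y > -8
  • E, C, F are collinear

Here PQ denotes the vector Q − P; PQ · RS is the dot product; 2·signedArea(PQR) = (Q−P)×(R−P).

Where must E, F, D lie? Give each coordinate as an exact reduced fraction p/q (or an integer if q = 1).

D = (-14/3, -25/3)
E = (-11/6, -23/3)
F = (9290/1361, -2831/1361)

1. E_x = -11/6  [line -17/2·x + -2·y + -371/12 = 0 ∩ |EC|² = 1361/36]
2. E_y = -23/3  [line -17/2·x + -2·y + -371/12 = 0 ∩ |EC|² = 1361/36]
   → E = (-11/6, -23/3)
3. F_x = 9290/1361  [E, C, F are collinear ∩ BF ⟂ EC]
4. F_y = -2831/1361  [E, C, F are collinear ∩ BF ⟂ EC]
   → F = (9290/1361, -2831/1361)
5. D_x = -14/3  [D divides GC with GD:DC = 2/3:1/3]
6. D_y = -25/3  [D divides GC with GD:DC = 2/3:1/3]
   → D = (-14/3, -25/3)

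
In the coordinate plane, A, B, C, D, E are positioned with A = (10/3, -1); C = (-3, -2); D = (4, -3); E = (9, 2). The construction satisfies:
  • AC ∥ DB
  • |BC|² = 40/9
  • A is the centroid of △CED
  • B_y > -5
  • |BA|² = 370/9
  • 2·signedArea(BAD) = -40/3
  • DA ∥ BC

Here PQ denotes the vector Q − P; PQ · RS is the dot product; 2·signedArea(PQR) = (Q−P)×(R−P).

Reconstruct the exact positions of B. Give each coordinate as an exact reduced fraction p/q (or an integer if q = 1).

1. B_x = -7/3  [DA ∥ BC ∩ AC ∥ DB]
2. B_y = -4  [DA ∥ BC ∩ AC ∥ DB]
   → B = (-7/3, -4)

B = (-7/3, -4)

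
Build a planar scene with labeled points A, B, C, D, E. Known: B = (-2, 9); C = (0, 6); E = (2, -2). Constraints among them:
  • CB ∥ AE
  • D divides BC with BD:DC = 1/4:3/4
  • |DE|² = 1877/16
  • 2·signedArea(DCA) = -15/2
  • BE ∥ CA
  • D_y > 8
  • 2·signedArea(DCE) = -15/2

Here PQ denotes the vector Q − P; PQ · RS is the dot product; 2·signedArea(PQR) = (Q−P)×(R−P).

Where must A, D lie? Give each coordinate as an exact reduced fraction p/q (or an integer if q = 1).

1. A_x = 4  [CB ∥ AE ∩ BE ∥ CA]
2. A_y = -5  [CB ∥ AE ∩ BE ∥ CA]
   → A = (4, -5)
3. D_x = -3/2  [D divides BC with BD:DC = 1/4:3/4]
4. D_y = 33/4  [D divides BC with BD:DC = 1/4:3/4]
   → D = (-3/2, 33/4)

A = (4, -5)
D = (-3/2, 33/4)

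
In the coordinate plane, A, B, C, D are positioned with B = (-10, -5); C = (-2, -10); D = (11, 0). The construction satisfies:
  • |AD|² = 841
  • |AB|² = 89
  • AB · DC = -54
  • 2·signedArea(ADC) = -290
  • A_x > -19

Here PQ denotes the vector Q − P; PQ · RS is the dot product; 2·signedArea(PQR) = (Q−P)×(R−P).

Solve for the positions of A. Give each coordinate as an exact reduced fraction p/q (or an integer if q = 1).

A = (-18, 0)

1. A_x = -18  [2·signedArea(ADC) = -290 ∩ AB · DC = -54]
2. A_y = 0  [2·signedArea(ADC) = -290 ∩ AB · DC = -54]
   → A = (-18, 0)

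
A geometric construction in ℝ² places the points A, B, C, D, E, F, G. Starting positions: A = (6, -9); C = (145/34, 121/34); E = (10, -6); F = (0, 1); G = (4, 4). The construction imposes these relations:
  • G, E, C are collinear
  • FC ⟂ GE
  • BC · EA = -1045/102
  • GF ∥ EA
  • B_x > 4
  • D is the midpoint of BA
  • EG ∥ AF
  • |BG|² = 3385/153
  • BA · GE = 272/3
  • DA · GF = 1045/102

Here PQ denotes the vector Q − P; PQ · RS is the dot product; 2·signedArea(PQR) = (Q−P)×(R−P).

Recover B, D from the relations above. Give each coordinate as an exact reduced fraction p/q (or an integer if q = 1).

B = (247/51, -32/51)
D = (553/102, -491/102)

1. B_x = 247/51  [BA · GE = 272/3 ∩ BC · EA = -1045/102]
2. B_y = -32/51  [BA · GE = 272/3 ∩ BC · EA = -1045/102]
   → B = (247/51, -32/51)
3. D_x = 553/102  [D is the midpoint of BA]
4. D_y = -491/102  [D is the midpoint of BA]
   → D = (553/102, -491/102)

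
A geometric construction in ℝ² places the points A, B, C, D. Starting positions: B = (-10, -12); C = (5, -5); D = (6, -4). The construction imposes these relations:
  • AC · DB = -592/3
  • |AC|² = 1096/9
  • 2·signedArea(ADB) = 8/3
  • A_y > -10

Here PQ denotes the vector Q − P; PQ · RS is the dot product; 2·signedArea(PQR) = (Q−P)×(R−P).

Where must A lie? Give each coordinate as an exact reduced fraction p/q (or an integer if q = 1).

1. A_x = -5  [AC · DB = -592/3 ∩ 2·signedArea(ADB) = 8/3]
2. A_y = -29/3  [AC · DB = -592/3 ∩ 2·signedArea(ADB) = 8/3]
   → A = (-5, -29/3)

A = (-5, -29/3)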